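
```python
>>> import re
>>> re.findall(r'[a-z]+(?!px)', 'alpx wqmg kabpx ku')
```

Because the assertion is negative and zero-width, positions next to the forbidden text are skipped.
No capturing groups, so `findall` returns the 4 full match strings.

['alpx', 'wqmg', 'kabpx', 'ku']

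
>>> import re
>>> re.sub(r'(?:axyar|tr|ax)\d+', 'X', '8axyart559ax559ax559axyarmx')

Matches: at [10:15] → 'ax559'; at [15:20] → 'ax559'.
Each match is replaced by 'X'.

'8axyart559XXaxyarmx'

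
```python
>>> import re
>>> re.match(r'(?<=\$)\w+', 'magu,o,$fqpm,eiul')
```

Because the assertion is zero-width, the text it checks is not consumed and won't appear in the result.
With `match`, the pattern is implicitly anchored at the beginning.
Here the string doesn't start with a match, so the call returns None.

None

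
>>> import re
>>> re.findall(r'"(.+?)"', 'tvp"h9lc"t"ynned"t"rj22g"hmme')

Because the quantifier is non-greedy, it stops expanding at the earliest point where the rest of the pattern can succeed.
`findall` collects group 1 from each match (3 total).

['h9lc', 'ynned', 'rj22g']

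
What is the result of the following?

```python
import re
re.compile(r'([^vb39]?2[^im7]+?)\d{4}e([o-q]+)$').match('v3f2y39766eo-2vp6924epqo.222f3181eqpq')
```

None

The pattern matches optionally any character except [vb39], then a literal '2', then one or more of any character except [im7] (lazy) (captured); then exactly 4 of a digit, then a literal 'e'; then one or more of a character in [o-q] (captured); then anchored at the end.
`re.match` won't scan ahead — the pattern has to work from the very first character.
Here position 0 doesn't satisfy it, so the call returns None.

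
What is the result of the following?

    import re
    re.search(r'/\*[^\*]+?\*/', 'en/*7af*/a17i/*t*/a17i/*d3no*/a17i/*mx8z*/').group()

'/*7af*/'

The match spans [2:9] → '/*7af*/'.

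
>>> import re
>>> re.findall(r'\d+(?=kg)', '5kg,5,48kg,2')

['5', '48']

Because the assertion is zero-width, the text it checks is not consumed and won't appear in the result.
Matches: at [0:1] → '5'; at [6:8] → '48'.
`findall` yields the raw match text (2 of them) because the pattern has no groups.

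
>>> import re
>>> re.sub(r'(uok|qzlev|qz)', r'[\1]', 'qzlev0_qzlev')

Alternation tries branches left to right and keeps the first one that lets the overall match succeed at that position.
Matches: at [0:5] → 'qzlev'; at [7:12] → 'qzlev'.
The replacement refers to a captured group, so each match is rewritten using its own captured text.

'[qzlev]0_[qzlev]'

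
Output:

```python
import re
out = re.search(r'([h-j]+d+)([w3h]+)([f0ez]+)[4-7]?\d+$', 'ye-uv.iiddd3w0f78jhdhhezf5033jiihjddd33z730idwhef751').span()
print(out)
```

(43, 52)

The pattern matches one or more of a character in [h-j], then one or more of a literal 'd' (captured); then one or more of one of [w3h] (captured); then one or more of one of [f0ez] (captured); then optionally a character in [4-7], then one or more of a digit; then anchored at the end.
`re.search` tries every starting position until one works.
The match spans [43:52] → 'idwhef751'.
Captured: group 1 = 'id', group 2 = 'wh', group 3 = 'ef'.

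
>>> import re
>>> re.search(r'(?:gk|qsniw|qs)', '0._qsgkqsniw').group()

'qs'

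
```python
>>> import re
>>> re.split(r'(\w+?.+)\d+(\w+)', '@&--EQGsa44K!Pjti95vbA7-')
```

['@&--', 'EQGsa44K!Pjti9', 'vbA7', '-']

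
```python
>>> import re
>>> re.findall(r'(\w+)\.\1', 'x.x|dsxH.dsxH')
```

['x', 'dsxH']

After group 1 captures some text, `\1` only succeeds where that same text appears again.
Walking the string: at [0:3] match 'x.x', group 1 = 'x'; at [4:13] match 'dsxH.dsxH', group 1 = 'dsxH'.
Because there's exactly one group, `findall` drops the full match and keeps group 1 from each hit.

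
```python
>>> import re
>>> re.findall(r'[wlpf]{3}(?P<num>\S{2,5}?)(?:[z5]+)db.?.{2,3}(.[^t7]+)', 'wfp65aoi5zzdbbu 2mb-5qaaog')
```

Pattern: exactly 3 of one of [wlpf]; then 2 to 5 of a non-whitespace character (lazy) (captured as 'num'); then one or more of one of [z5] (non-capturing group); then the literal 'db', then optionally any character, then 2 to 3 of any character; then any character, then one or more of any character except [t7] (captured).
Matches: at [0:26] match 'wfp65aoi5zzdbbu 2mb-5qaaog', groups = ('65aoi', 'mb-5qaaog').
Multiple groups make `findall` return tuples — one 2-tuple for the one match.

[('65aoi', 'mb-5qaaog')]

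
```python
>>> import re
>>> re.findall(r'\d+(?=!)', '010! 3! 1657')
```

['010', '3']

The `(?=…)`/`(?<=…)` assertion just peeks at neighbouring text; it doesn't advance the match position.
Scanning left to right: at [0:3] → '010'; at [5:6] → '3'.
Since nothing is captured, `findall` lists the 2 matched substrings directly.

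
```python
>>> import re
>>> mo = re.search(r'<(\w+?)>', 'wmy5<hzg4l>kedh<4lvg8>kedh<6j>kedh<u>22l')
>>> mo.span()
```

(4, 11)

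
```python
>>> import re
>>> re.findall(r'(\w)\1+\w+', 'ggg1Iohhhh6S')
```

`\1` is not a pattern — it's the concrete string captured by group 1, re-applied verbatim.
Walking the string: at [0:12] match 'ggg1Iohhhh6S', group 1 = 'g'.
`findall` collects group 1 from the one match (1 total).

['g']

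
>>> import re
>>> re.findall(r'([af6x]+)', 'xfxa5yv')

This matches one or more of one of [af6x] (captured).
Walking the string: at [0:4] match 'xfxa', group 1 = 'xfxa'.
`findall` collects group 1 from the one match (1 total).

['xfxa']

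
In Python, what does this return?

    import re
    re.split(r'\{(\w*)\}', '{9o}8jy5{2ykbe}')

Because the pattern has a capturing group, `split` also inserts each captured text between the pieces.

['', '9o', '8jy5', '2ykbe', '']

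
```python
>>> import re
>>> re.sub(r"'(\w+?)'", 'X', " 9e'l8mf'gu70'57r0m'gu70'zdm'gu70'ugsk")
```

" 9eXgu70Xgu70Xgu70'ugsk"

Matches: at [3:9] → "'l8mf'"; at [13:20] → "'57r0m'"; at [24:29] → "'zdm'".
Each match is replaced by 'X'.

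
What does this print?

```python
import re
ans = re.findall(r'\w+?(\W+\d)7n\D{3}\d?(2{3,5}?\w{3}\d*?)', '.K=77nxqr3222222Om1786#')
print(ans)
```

[('=7', '222222')]

The pattern matches one or more of a word character (lazy); then one or more of a non-word character, then a digit (captured); then the literal '7n', then exactly 3 of a non-digit, then optionally a digit; then 3 to 5 of the literal '2' (lazy), then exactly 3 of a word character, then zero or more of a digit (lazy) (captured).
With the lazy modifier that quantifier settles for the fewest repetitions that let the rest of the pattern succeed (the atoms after it are unaffected and can still be greedy).
Walking the string: at [1:16] match 'K=77nxqr3222222', groups = ('=7', '222222').
`findall` packs the 2 group values into a tuple for every match.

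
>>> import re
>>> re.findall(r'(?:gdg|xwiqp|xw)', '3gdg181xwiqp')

['gdg', 'xwiqp']

Alternation isn't longest-match — the leftmost alternative that fits at this position is chosen.
Since nothing is captured, `findall` lists the 2 matched substrings directly.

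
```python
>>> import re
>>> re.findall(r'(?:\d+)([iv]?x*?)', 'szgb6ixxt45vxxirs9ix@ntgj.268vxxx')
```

['i', 'v', 'i', 'v']

Pattern: one or more of a digit (non-capturing group); then optionally one of [iv], then zero or more of the literal 'x' (lazy) (captured).
A `+?`/`*?`/`{m,n}?` starts at its minimum and grows only as far as needed for what follows to match.
Scanning left to right: at [4:6] match '6i', group 1 = 'i'; at [9:12] match '45v', group 1 = 'v'; at [17:19] match '9i', group 1 = 'i'; at [26:30] match '268v', group 1 = 'v'.
With a single group, `findall` returns only what that group captured — 4 items.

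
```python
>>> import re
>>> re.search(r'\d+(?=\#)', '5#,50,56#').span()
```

The `(?=…)`/`(?<=…)` assertion just peeks at neighbouring text; it doesn't advance the match position.
The match spans [0:1] → '5'.

(0, 1)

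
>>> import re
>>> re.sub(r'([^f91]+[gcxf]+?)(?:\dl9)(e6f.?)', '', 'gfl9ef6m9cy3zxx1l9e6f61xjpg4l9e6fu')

'gfl9ef6m91'

This matches one or more of any character except [f91], then one or more of one of [gcxf] (lazy) (captured); then a digit, then the literal 'l9' (non-capturing group); then the literal 'e6f', then optionally any character (captured).
Matches: at [9:22] → 'cy3zxx1l9e6f6'; at [23:34] → 'xjpg4l9e6fu'.
Every occurrence is swapped for ''.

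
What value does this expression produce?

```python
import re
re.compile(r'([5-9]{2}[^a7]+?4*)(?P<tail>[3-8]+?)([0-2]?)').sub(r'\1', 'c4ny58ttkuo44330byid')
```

The `?` after the quantifier makes it lazy — it takes as little as possible before letting the rest of the pattern try.
Each match is replaced using the text its own group 1 captured.

'c4ny58ttkuo4430byid'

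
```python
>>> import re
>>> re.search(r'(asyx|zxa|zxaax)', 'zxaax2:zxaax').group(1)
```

'zxa'

Alternation tries branches left to right and keeps the first one that lets the overall match succeed at that position.
`re.search` scans for the first position where the pattern succeeds.
The match spans [0:3] → 'zxa'.
Captured: group 1 = 'zxa'.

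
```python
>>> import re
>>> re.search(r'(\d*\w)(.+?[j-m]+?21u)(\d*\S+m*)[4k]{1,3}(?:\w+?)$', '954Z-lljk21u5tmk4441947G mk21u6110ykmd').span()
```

(0, 38)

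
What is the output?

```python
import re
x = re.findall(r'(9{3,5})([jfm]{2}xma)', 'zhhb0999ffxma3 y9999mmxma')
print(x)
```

[('999', 'ffxma'), ('9999', 'mmxma')]

This matches 3 to 5 of a literal '9' (captured); then exactly 2 of one of [jfm], then the literal 'xma' (captured).
Matches: at [5:13] match '999ffxma', groups = ('999', 'ffxma'); at [16:25] match '9999mmxma', groups = ('9999', 'mmxma').
With 2 capturing groups, `findall` returns a 2-tuple per match.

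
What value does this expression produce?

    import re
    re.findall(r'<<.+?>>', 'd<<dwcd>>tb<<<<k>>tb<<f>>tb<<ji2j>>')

['<<dwcd>>', '<<<<k>>', '<<f>>', '<<ji2j>>']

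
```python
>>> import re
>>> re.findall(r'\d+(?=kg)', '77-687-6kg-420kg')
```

The `(?=…)`/`(?<=…)` assertion just peeks at neighbouring text; it doesn't advance the match position.
Scanning left to right: at [7:8] → '6'; at [11:14] → '420'.
No capturing groups, so `findall` returns the 2 full match strings.

['6', '420']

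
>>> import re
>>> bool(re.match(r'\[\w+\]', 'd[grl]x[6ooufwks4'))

False

With `match`, the pattern is implicitly anchored at the beginning.
Here the string doesn't start with a match, so the call returns None, and `bool(None)` is False.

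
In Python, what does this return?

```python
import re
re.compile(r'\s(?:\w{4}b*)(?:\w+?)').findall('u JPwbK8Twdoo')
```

With the lazy modifier that quantifier settles for the fewest repetitions that let the rest of the pattern succeed (the atoms after it are unaffected and can still be greedy).
No capturing groups, so `findall` returns the 1 full match string.

[' JPwbK']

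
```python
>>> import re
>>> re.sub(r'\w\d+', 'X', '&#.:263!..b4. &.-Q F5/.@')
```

This matches a word character; then one or more of a digit.
Matches: at [4:7] → '263'; at [10:12] → 'b4'; at [19:21] → 'F5'.
`sub` substitutes 'X' at each match site.

'&#.:X!..X. &.-Q X/.@'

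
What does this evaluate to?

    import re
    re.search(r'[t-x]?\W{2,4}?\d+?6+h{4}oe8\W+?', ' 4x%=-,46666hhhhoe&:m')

None

This matches optionally a character in [t-x]; then 2 to 4 of a non-word character (lazy), then one or more of a digit (lazy), then one or more of the literal '6'; then exactly 4 of a literal 'h', then the literal 'oe8'; then one or more of a non-word character (lazy).
Unlike `match`, `search` isn't anchored — it looks for the pattern anywhere in the string.
Here the pattern never matches, so the call returns None.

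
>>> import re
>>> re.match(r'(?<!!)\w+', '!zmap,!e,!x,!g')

The negative lookaround is zero-width — it rules out positions where the adjacent text would match, without consuming anything.
`re.match` won't scan ahead — the pattern has to work from the very first character.
Here position 0 doesn't satisfy it, so the call returns None.

None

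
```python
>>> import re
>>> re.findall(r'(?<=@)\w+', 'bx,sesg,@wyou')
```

['wyou']

Because the assertion is zero-width, the text it checks is not consumed and won't appear in the result.
With no groups in the pattern, `findall` gives back each whole match — 1 here.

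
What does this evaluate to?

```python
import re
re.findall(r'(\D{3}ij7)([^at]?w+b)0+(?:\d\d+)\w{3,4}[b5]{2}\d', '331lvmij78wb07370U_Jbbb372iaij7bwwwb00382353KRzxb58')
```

This matches exactly 3 of a non-digit, then the literal 'ij7' (captured); then optionally any character except [at], then one or more of the literal 'w', then the literal 'b' (captured); then one or more of a literal '0'; then a digit, then one or more of a digit (non-capturing group); then 3 to 4 of a word character, then exactly 2 of one of [b5], then a digit.
With 2 capturing groups, `findall` returns a 2-tuple per match.

[('lvmij7', '8wb')]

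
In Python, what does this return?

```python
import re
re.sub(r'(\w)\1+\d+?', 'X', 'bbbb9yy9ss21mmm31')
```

'XXX1X1'

The backreference `\1` re-matches whatever the first group consumed, character for character.
Matches: at [0:5] → 'bbbb9'; at [5:8] → 'yy9'; at [8:11] → 'ss2'; at [12:16] → 'mmm3'.
`sub` substitutes 'X' at each match site.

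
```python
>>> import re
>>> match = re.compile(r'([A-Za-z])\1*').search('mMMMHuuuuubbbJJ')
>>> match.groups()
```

('m',)

After group 1 captures some text, `\1` only succeeds where that same text appears again.
Unlike `match`, `search` isn't anchored — it looks for the pattern anywhere in the string.
The match spans [0:1] → 'm'.
Captured: group 1 = 'm'.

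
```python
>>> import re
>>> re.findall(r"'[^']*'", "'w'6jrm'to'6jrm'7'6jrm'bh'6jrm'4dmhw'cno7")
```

Matches: at [0:3] → "'w'"; at [7:11] → "'to'"; at [15:18] → "'7'"; at [22:26] → "'bh'"; at [30:37] → "'4dmhw'".
No capturing groups, so `findall` returns the 5 full match strings.

["'w'", "'to'", "'7'", "'bh'", "'4dmhw'"]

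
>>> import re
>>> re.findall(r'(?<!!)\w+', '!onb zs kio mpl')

A negative assertion filters positions out without eating any characters.
Scanning left to right: at [2:4] → 'nb'; at [5:7] → 'zs'; at [8:11] → 'kio'; at [12:15] → 'mpl'.
No capturing groups, so `findall` returns the 4 full match strings.

['nb', 'zs', 'kio', 'mpl']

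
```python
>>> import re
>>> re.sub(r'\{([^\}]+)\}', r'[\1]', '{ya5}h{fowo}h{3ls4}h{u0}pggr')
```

'[ya5]h[fowo]h[3ls4]h[u0]pggr'

Matches: at [0:5] → '{ya5}'; at [6:12] → '{fowo}'; at [13:19] → '{3ls4}'; at [20:24] → '{u0}'.
`\1` in the replacement pulls in group 1's text for each match.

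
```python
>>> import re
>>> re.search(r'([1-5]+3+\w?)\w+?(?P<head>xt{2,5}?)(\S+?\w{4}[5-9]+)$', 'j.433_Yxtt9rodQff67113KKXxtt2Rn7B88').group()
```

'433_Yxtt9rodQff67113KKXxtt2Rn7B88'

Pattern: one or more of a character in [1-5], then one or more of a literal '3', then optionally a word character (captured); then one or more of a word character (lazy); then the literal 'x', then 2 to 5 of the literal 't' (lazy) (captured as 'head'); then one or more of a non-whitespace character (lazy), then exactly 4 of a word character, then one or more of a character in [5-9] (captured); then anchored at the end.
`search` walks the string left to right and returns the first match it finds.
The match spans [2:35] → '433_Yxtt9rodQff67113KKXxtt2Rn7B88'.
Captured: group 1 = '433_', group 2 = 'xtt', group 3 = '9rodQff67113KKXxtt2Rn7B88'.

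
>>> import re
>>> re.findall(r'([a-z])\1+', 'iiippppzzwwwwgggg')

`\1` is not a pattern — it's the concrete string captured by group 1, re-applied verbatim.
With a single group, `findall` returns only what that group captured — 5 items.

['i', 'p', 'z', 'w', 'g']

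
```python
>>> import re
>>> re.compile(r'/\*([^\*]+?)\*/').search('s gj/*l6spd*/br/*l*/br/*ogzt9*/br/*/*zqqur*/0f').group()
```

'/*l6spd*/'

`re.search` scans for the first position where the pattern succeeds.
The match spans [4:13] → '/*l6spd*/'.
Captured: group 1 = 'l6spd'.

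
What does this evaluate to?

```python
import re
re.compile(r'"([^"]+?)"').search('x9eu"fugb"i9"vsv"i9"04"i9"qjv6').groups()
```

('fugb',)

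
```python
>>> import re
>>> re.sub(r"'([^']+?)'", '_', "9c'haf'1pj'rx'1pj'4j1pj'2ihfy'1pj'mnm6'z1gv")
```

"9c_1pj_1pj_2ihfy_mnm6'z1gv"

`sub` substitutes '_' at each match site.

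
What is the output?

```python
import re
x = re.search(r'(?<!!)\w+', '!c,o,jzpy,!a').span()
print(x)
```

(3, 4)

Because the assertion is negative and zero-width, positions next to the forbidden text are skipped.
The match spans [3:4] → 'o'.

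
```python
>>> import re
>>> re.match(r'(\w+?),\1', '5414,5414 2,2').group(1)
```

'5414'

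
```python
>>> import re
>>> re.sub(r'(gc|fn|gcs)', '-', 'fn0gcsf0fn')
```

Branches in `(...|...)` are attempted left-to-right; the first branch that allows the whole pattern to succeed is taken.
Matches: at [0:2] → 'fn'; at [3:5] → 'gc'; at [8:10] → 'fn'.
Each match is replaced by '-'.

'-0-sf0-'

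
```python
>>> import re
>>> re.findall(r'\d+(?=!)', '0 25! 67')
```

Lookahead/lookbehind check context without consuming it, so the matched span excludes the asserted characters.
No capturing groups, so `findall` returns the 1 full match string.

['25']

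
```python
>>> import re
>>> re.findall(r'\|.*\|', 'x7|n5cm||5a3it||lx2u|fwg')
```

['|n5cm||5a3it||lx2u|']

Walking the string: at [2:21] → '|n5cm||5a3it||lx2u|'.
`findall` yields the raw match text (1 of them) because the pattern has no groups.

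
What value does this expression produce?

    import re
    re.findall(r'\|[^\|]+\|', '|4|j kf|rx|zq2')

`findall` yields the raw match text (2 of them) because the pattern has no groups.

['|4|', '|rx|']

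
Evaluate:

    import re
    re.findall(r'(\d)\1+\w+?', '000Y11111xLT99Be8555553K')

['0', '1', '9', '5']

`\1` is not a pattern — it's the concrete string captured by group 1, re-applied verbatim.
With a single group, `findall` returns only what that group captured — 4 items.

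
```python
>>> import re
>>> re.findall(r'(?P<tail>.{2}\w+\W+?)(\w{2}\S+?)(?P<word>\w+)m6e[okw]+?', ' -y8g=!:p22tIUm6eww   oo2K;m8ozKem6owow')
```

[(' -y8g=!:', 'p22', 'tIU')]

Lazy quantifiers expand one character at a time until the remainder of the pattern can match.
With 3 capturing groups, `findall` returns a 3-tuple per match.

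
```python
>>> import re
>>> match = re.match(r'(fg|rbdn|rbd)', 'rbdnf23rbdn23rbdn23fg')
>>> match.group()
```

`re.match` won't scan ahead — the pattern has to work from the very first character.
The match spans [0:4] → 'rbdn'.

'rbdn'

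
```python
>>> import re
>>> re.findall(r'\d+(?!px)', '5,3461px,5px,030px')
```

A negative assertion filters positions out without eating any characters.
Matches: at [0:1] → '5'; at [2:5] → '346'; at [13:15] → '03'.
With no groups in the pattern, `findall` gives back each whole match — 3 here.

['5', '346', '03']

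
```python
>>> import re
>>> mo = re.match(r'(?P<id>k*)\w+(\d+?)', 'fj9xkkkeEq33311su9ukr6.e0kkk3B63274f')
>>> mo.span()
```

(0, 22)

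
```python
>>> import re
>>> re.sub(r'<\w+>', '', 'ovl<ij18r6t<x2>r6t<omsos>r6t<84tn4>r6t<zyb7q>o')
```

Matches: at [11:15] → '<x2>'; at [18:25] → '<omsos>'; at [28:35] → '<84tn4>'; at [38:45] → '<zyb7q>'.
`sub` substitutes '' at each match site.

'ovl<ij18r6tr6tr6tr6to'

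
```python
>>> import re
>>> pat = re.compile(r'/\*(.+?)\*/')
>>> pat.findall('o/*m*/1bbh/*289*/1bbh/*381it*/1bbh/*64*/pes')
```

Because the quantifier is non-greedy, it stops expanding at the earliest point where the rest of the pattern can succeed.
Matches: at [1:6] match '/*m*/', group 1 = 'm'; at [10:17] match '/*289*/', group 1 = '289'; at [21:30] match '/*381it*/', group 1 = '381it'; at [34:40] match '/*64*/', group 1 = '64'.
Because there's exactly one group, `findall` drops the full match and keeps group 1 from each hit.

['m', '289', '381it', '64']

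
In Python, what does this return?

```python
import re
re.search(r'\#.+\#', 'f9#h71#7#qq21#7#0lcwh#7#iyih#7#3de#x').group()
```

'#h71#7#qq21#7#0lcwh#7#iyih#7#3de#'

`re.search` scans for the first position where the pattern succeeds.
The match spans [2:35] → '#h71#7#qq21#7#0lcwh#7#iyih#7#3de#'.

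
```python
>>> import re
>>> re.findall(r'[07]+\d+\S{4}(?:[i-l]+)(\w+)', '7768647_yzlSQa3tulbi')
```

['SQa3tulbi']

The pattern matches one or more of one of [07], then one or more of a digit, then exactly 4 of a non-whitespace character; then one or more of a character in [i-l] (non-capturing group); then one or more of a word character (captured).
Walking the string: at [0:20] match '7768647_yzlSQa3tulbi', group 1 = 'SQa3tulbi'.
`findall` collects group 1 from the one match (1 total).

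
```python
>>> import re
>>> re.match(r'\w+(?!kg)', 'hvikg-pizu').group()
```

'hvikg'

`re.match` only tries the pattern at the start of the string.
The match spans [0:5] → 'hvikg'.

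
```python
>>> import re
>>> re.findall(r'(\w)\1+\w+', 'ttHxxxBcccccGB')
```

`\1` has to match the exact text group 1 already captured.
`findall` collects group 1 from the one match (1 total).

['t']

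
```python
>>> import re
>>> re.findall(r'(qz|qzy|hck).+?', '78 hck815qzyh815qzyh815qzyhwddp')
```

['hck', 'qz', 'qz', 'qz']

Branches in `(...|...)` are attempted left-to-right; the first branch that allows the whole pattern to succeed is taken.
`findall` collects group 1 from each match (4 total).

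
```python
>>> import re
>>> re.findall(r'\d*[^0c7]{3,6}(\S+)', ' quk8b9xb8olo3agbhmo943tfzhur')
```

This matches zero or more of a digit, then 3 to 6 of any character except [0c7]; then one or more of a non-whitespace character (captured).
Matches: at [0:29] match ' quk8b9xb8olo3agbhmo943tfzhur', group 1 = '9xb8olo3agbhmo943tfzhur'.
`findall` collects group 1 from the one match (1 total).

['9xb8olo3agbhmo943tfzhur']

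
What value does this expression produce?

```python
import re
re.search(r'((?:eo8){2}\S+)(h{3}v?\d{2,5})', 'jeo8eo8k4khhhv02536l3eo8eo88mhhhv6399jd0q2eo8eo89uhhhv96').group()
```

This matches the literal 'eo8' repeated 2 times, then one or more of a non-whitespace character (captured); then exactly 3 of the literal 'h', then optionally a literal 'v', then 2 to 5 of a digit (captured).
Unlike `match`, `search` isn't anchored — it looks for the pattern anywhere in the string.
The match spans [1:56] → 'eo8eo8k4khhhv02536l3eo8eo88mhhhv6399jd0q2eo8eo89uhhhv96'.
Captured: group 1 = 'eo8eo8k4khhhv02536l3eo8eo88mhhhv6399jd0q2eo8eo89u', group 2 = 'hhhv96'.

'eo8eo8k4khhhv02536l3eo8eo88mhhhv6399jd0q2eo8eo89uhhhv96'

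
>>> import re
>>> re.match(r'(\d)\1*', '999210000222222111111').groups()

('9',)

The backreference `\1` re-matches whatever the first group consumed, character for character.
`re.match` only tries the pattern at the start of the string.
The match spans [0:3] → '999'.
Captured: group 1 = '9'.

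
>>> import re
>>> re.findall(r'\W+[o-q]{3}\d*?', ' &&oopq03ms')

The pattern matches one or more of a non-word character; then exactly 3 of a character in [o-q], then zero or more of a digit (lazy).
Matches: at [0:6] → ' &&oop'.
`findall` yields the raw match text (1 of them) because the pattern has no groups.

[' &&oop']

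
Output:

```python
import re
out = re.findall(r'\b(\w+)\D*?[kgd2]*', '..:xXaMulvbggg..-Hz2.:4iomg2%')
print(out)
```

['xXaMulvbggg', 'Hz2', '4iomg2']

The pattern matches a word boundary (`\b`, zero-width); then one or more of a word character (captured); then zero or more of a non-digit (lazy), then zero or more of one of [kgd2].
A `+?`/`*?`/`{m,n}?` starts at its minimum and grows only as far as needed for what follows to match.
Matches: at [3:14] match 'xXaMulvbggg', group 1 = 'xXaMulvbggg'; at [17:20] match 'Hz2', group 1 = 'Hz2'; at [22:28] match '4iomg2', group 1 = '4iomg2'.
One capturing group, so `findall` returns just the captured substring from each match — 3 in all.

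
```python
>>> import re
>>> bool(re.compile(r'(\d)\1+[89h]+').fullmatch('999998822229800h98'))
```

False

`re.fullmatch` is like wrapping the pattern in `^…$` (in single-line mode).
Here there's no way to consume every character, so the call returns None, and `bool(None)` is False.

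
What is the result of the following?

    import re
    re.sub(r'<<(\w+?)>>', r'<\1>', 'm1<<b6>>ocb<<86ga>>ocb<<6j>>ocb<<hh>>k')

The replacement refers to a captured group, so each match is rewritten using its own captured text.

'm1<b6>ocb<86ga>ocb<6j>ocb<hh>k'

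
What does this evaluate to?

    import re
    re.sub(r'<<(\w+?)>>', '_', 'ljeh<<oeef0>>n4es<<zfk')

'ljeh_n4es<<zfk'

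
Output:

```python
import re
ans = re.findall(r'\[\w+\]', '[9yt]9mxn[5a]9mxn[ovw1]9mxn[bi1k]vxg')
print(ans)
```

['[9yt]', '[5a]', '[ovw1]', '[bi1k]']

Matches: at [0:5] → '[9yt]'; at [9:13] → '[5a]'; at [17:23] → '[ovw1]'; at [27:33] → '[bi1k]'.
`findall` yields the raw match text (4 of them) because the pattern has no groups.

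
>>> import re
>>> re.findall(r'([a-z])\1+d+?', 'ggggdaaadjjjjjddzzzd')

['g', 'a', 'j', 'z']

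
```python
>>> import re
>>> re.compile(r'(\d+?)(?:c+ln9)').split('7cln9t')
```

['', '7', 't']

Pattern: one or more of a digit (lazy) (captured); then one or more of a literal 'c', then the literal 'ln9' (non-capturing group).
Matches to split on: at [0:5] → '7cln9'.
The group in the pattern means `split` returns the separators' captures alongside the pieces.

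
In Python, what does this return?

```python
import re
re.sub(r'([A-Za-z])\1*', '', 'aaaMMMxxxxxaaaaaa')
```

''

`\1` has to match the exact text group 1 already captured.
Matches: at [0:3] → 'aaa'; at [3:6] → 'MMM'; at [6:11] → 'xxxxx'; at [11:17] → 'aaaaaa'.
Every occurrence is swapped for ''.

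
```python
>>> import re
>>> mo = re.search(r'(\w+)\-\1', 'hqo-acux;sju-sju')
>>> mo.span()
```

(9, 16)

`\1` is not a pattern — it's the concrete string captured by group 1, re-applied verbatim.
Unlike `match`, `search` isn't anchored — it looks for the pattern anywhere in the string.
The match spans [9:16] → 'sju-sju'.
Captured: group 1 = 'sju'.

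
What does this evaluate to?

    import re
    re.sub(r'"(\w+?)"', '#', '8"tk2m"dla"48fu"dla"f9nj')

Matches: at [1:7] → '"tk2m"'; at [10:16] → '"48fu"'.
Every occurrence is swapped for '#'.

'8#dla#dla"f9nj'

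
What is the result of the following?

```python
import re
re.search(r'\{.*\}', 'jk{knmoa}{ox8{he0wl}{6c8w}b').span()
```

(2, 26)

`search` walks the string left to right and returns the first match it finds.
The match spans [2:26] → '{knmoa}{ox8{he0wl}{6c8w}'.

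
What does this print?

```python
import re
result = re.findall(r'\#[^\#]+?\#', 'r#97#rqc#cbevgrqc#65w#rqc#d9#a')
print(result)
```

['#97#', '#cbevgrqc#', '#rqc#']

No capturing groups, so `findall` returns the 3 full match strings.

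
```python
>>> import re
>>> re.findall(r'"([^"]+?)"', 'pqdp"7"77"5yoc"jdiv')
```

['7', '5yoc']

`findall` collects group 1 from each match (2 total).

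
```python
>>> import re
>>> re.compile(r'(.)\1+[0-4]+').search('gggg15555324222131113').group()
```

'gggg1'

`\1` is not a pattern — it's the concrete string captured by group 1, re-applied verbatim.
The match spans [0:5] → 'gggg1'.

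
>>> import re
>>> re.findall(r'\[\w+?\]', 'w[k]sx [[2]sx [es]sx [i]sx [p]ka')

['[k]', '[2]', '[es]', '[i]', '[p]']

Walking the string: at [1:4] → '[k]'; at [8:11] → '[2]'; at [14:18] → '[es]'; at [21:24] → '[i]'; at [27:30] → '[p]'.
`findall` yields the raw match text (5 of them) because the pattern has no groups.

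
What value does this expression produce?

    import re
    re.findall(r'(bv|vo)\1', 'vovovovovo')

A backreference is literal: `\1` must see the identical characters the first group matched.
Scanning left to right: at [0:4] match 'vovo', group 1 = 'vo'; at [4:8] match 'vovo', group 1 = 'vo'.
`findall` collects group 1 from each match (2 total).

['vo', 'vo']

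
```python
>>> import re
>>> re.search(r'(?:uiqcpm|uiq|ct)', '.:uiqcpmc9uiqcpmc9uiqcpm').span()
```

(2, 8)

Branches in `(...|...)` are attempted left-to-right; the first branch that allows the whole pattern to succeed is taken.
`search` walks the string left to right and returns the first match it finds.
The match spans [2:8] → 'uiqcpm'.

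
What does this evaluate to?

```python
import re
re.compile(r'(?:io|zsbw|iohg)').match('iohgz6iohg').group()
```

'io'

With `match`, the pattern is implicitly anchored at the beginning.
The match spans [0:2] → 'io'.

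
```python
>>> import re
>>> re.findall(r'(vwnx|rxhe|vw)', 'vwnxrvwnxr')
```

Alternation tries branches left to right and keeps the first one that lets the overall match succeed at that position.
One capturing group, so `findall` returns just the captured substring from each match — 2 in all.

['vwnx', 'vwnx']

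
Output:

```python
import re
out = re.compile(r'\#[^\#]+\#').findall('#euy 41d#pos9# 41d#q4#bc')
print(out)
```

['#euy 41d#', '# 41d#']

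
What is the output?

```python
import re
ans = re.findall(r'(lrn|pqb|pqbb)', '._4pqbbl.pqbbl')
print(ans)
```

The regex engine tests alternatives in the order written; an earlier branch that matches wins even if a later one would match more.
Matches: at [3:6] match 'pqb', group 1 = 'pqb'; at [9:12] match 'pqb', group 1 = 'pqb'.
With a single group, `findall` returns only what that group captured — 2 items.

['pqb', 'pqb']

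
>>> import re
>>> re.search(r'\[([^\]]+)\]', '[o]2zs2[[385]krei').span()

The match spans [0:3] → '[o]'.

(0, 3)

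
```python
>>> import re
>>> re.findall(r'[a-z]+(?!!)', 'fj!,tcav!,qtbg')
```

['f', 'tca', 'qtbg']

A negative assertion filters positions out without eating any characters.
Walking the string: at [0:1] → 'f'; at [4:7] → 'tca'; at [10:14] → 'qtbg'.
With no groups in the pattern, `findall` gives back each whole match — 3 here.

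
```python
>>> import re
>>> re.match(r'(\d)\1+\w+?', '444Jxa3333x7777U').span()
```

The backreference `\1` re-matches whatever the first group consumed, character for character.
`re.match` only tries the pattern at the start of the string.
The match spans [0:4] → '444J'.
Captured: group 1 = '4'.

(0, 4)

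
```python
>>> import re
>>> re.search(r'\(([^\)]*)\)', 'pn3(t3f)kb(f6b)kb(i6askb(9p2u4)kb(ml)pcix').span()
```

(3, 8)

`re.search` tries every starting position until one works.
The match spans [3:8] → '(t3f)'.
Captured: group 1 = 't3f'.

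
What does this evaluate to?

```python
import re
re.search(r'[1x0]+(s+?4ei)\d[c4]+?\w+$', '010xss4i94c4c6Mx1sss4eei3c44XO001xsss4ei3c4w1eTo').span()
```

This matches one or more of one of [1x0]; then one or more of the literal 's' (lazy), then the literal '4ei' (captured); then a digit, then one or more of one of [c4] (lazy); then one or more of a word character; then anchored at the end.
The match spans [30:48] → '001xsss4ei3c4w1eTo'.

(30, 48)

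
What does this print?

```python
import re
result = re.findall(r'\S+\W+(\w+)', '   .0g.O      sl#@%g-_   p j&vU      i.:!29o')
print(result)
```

This matches one or more of a non-whitespace character, then one or more of a non-word character; then one or more of a word character (captured).
Because there's exactly one group, `findall` drops the full match and keeps group 1 from each hit.

['sl', 'p', 'i', '29o']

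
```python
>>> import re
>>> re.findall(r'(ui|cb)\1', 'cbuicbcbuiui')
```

['cb', 'ui']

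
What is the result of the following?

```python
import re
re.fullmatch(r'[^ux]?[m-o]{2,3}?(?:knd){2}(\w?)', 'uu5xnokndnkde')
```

None

`re.fullmatch` is like wrapping the pattern in `^…$` (in single-line mode).
Here the pattern can't cover the whole string, so the call returns None.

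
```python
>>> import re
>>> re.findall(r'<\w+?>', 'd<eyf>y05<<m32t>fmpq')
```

['<eyf>', '<m32t>']

Walking the string: at [1:6] → '<eyf>'; at [10:16] → '<m32t>'.
With no groups in the pattern, `findall` gives back each whole match — 2 here.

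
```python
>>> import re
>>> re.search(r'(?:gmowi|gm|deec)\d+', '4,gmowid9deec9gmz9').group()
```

The match spans [9:14] → 'deec9'.

'deec9'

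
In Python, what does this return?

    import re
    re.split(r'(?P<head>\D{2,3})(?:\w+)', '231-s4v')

['231', '-s', '']

This matches 2 to 3 of a non-digit (captured as 'head'); then one or more of a word character (non-capturing group).
`re.split` interleaves the captured-group text with the surrounding fragments.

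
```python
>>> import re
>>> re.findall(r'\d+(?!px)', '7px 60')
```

['60']

The negative lookahead/lookbehind blocks any match where the forbidden context is present.
Since nothing is captured, `findall` lists the 1 matched substring directly.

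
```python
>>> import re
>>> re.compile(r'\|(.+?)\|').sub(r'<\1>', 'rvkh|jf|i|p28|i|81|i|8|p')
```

'rvkh<jf>i<p28>i<81>i<8>p'

With the lazy modifier that quantifier settles for the fewest repetitions that let the rest of the pattern succeed (the atoms after it are unaffected and can still be greedy).
`\1` in the replacement pulls in group 1's text for each match.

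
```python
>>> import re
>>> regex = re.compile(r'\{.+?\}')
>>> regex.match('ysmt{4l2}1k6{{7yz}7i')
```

None

With `match`, the pattern is implicitly anchored at the beginning.
Here the string doesn't start with a match, so the call returns None.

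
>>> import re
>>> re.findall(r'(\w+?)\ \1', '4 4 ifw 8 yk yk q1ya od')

['4', 'yk']

The backreference `\1` re-matches whatever the first group consumed, character for character.
With a single group, `findall` returns only what that group captured — 2 items.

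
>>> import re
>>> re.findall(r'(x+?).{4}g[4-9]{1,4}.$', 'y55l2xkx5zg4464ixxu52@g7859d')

Pattern: one or more of a literal 'x' (lazy) (captured); then exactly 4 of any character, then the literal 'g'; then 1 to 4 of a character in [4-9], then any character; then anchored at the end.
Scanning left to right: at [16:28] match 'xxu52@g7859d', group 1 = 'xx'.
Because there's exactly one group, `findall` drops the full match and keeps group 1 from the one hit.

['xx']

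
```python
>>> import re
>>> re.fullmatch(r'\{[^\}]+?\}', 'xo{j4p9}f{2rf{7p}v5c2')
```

`re.fullmatch` requires the pattern to consume the entire string.
Here the string isn't matched end-to-end, so the call returns None.

None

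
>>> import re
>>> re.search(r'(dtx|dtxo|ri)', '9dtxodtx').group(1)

'dtx'

Branches in `(...|...)` are attempted left-to-right; the first branch that allows the whole pattern to succeed is taken.
`re.search` tries every starting position until one works.
The match spans [1:4] → 'dtx'.
Captured: group 1 = 'dtx'.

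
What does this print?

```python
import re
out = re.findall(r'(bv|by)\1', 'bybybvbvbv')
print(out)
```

`\1` is not a pattern — it's the concrete string captured by group 1, re-applied verbatim.
Walking the string: at [0:4] match 'byby', group 1 = 'by'; at [4:8] match 'bvbv', group 1 = 'bv'.
One capturing group, so `findall` returns just the captured substring from each match — 2 in all.

['by', 'bv']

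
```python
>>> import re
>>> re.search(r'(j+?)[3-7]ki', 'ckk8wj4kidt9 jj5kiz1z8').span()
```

(5, 9)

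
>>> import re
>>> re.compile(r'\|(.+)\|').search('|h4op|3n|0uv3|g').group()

The match spans [0:14] → '|h4op|3n|0uv3|'.

'|h4op|3n|0uv3|'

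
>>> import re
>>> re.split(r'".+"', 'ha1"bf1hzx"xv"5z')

['ha1', '5z']

Matches to split on: at [3:14] → '"bf1hzx"xv"'.
`split` removes every match and returns the 2 fragments in between.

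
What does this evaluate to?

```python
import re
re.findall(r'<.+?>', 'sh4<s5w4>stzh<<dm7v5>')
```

Because the quantifier is non-greedy, it stops expanding at the earliest point where the rest of the pattern can succeed.
Matches: at [3:9] → '<s5w4>'; at [13:21] → '<<dm7v5>'.
`findall` yields the raw match text (2 of them) because the pattern has no groups.

['<s5w4>', '<<dm7v5>']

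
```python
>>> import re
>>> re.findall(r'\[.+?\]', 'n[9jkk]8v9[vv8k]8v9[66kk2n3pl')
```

Lazy quantifiers expand one character at a time until the remainder of the pattern can match.
Scanning left to right: at [1:7] → '[9jkk]'; at [10:16] → '[vv8k]'.
No capturing groups, so `findall` returns the 2 full match strings.

['[9jkk]', '[vv8k]']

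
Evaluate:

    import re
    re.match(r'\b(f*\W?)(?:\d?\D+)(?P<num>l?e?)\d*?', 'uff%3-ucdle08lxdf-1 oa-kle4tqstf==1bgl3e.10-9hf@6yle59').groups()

('', '')

The match spans [0:4] → 'uff%'.
Captured: group 1 = '', group 2 = ''.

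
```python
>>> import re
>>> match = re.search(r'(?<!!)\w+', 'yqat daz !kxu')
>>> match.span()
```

The negative lookaround is zero-width — it rules out positions where the adjacent text would match, without consuming anything.
Unlike `match`, `search` isn't anchored — it looks for the pattern anywhere in the string.
The match spans [0:4] → 'yqat'.

(0, 4)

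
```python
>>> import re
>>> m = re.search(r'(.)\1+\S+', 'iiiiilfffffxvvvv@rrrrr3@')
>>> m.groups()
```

`\1` has to match the exact text group 1 already captured.
`re.search` tries every starting position until one works.
The match spans [0:24] → 'iiiiilfffffxvvvv@rrrrr3@'.
Captured: group 1 = 'i'.

('i',)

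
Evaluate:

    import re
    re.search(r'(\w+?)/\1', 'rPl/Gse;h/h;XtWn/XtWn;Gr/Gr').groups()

('h',)

The match spans [8:11] → 'h/h'.
Captured: group 1 = 'h'.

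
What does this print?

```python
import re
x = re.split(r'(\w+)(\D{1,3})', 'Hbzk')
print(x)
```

['', 'Hbz', 'k', '']

The pattern matches one or more of a word character (captured); then 1 to 3 of a non-digit (captured).
Matches to split on: at [0:4] → 'Hbzk'.
With a capturing group present, the delimiter's captured portion is kept in the result list.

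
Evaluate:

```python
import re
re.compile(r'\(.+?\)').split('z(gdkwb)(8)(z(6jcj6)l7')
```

['z', '', '', 'l7']

A `+?`/`*?`/`{m,n}?` starts at its minimum and grows only as far as needed for what follows to match.
Matches to split on: at [1:8] → '(gdkwb)'; at [8:11] → '(8)'; at [11:20] → '(z(6jcj6)'.
The string is cut at each match, leaving 4 pieces.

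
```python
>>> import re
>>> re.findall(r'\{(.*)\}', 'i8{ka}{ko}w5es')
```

['ka}{ko']

Because there's exactly one group, `findall` drops the full match and keeps group 1 from the one hit.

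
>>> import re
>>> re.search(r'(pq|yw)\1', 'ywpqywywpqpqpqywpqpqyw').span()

The backreference `\1` re-matches whatever the first group consumed, character for character.
`re.search` tries every starting position until one works.
The match spans [4:8] → 'ywyw'.
Captured: group 1 = 'yw'.

(4, 8)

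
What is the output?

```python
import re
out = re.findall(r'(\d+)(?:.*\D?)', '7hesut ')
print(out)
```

The pattern matches one or more of a digit (captured); then zero or more of any character, then optionally a non-digit (non-capturing group).
`findall` collects group 1 from the one match (1 total).

['7']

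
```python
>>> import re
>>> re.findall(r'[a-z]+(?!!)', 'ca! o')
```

['c', 'o']

Because the assertion is negative and zero-width, positions next to the forbidden text are skipped.
Walking the string: at [0:1] → 'c'; at [4:5] → 'o'.
No capturing groups, so `findall` returns the 2 full match strings.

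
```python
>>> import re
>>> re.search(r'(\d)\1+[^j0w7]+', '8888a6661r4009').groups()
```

('8',)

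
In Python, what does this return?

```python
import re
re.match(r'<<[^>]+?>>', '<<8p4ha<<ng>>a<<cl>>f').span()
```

`re.match` only tries the pattern at the start of the string.
The match spans [0:13] → '<<8p4ha<<ng>>'.

(0, 13)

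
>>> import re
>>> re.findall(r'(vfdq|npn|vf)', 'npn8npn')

['npn', 'npn']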